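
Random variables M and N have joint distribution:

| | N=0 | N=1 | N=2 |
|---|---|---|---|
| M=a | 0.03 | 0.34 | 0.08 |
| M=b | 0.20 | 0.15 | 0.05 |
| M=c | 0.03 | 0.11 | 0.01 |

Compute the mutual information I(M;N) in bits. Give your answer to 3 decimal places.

Marginals: p(M) = (0.4500, 0.4000, 0.1500), p(N) = (0.2600, 0.6000, 0.1400).
I(M;N) = H(M) + H(N) − H(M,N).
H(M) = 1.4577, H(N) = 1.3446, H(M,N) = 2.6320.
I(M;N) = 1.4577 + 1.3446 − 2.6320 = 0.170 bits.

0.170 bits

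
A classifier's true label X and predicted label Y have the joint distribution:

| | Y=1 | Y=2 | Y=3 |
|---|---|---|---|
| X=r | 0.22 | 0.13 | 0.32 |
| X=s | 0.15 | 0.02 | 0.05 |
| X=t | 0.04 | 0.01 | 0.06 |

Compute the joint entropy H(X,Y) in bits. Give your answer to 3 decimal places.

2.624 bits

H(X,Y) = −Σ p(x,y)·log₂ p(x,y) over all 9 cells.
  cell (r,1): −0.22·log₂0.22 = 0.4806
  cell (r,2): −0.13·log₂0.13 = 0.3826
  cell (r,3): −0.32·log₂0.32 = 0.5260
  cell (s,1): −0.15·log₂0.15 = 0.4105
  cell (s,2): −0.02·log₂0.02 = 0.1129
  cell (s,3): −0.05·log₂0.05 = 0.2161
  cell (t,1): −0.04·log₂0.04 = 0.1858
  cell (t,2): −0.01·log₂0.01 = 0.0664
  cell (t,3): −0.06·log₂0.06 = 0.2435
Sum = 2.624 bits.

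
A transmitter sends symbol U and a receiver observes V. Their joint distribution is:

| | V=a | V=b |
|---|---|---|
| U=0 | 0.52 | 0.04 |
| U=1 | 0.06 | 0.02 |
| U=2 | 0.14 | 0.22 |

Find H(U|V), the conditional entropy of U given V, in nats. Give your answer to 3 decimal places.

Chain rule: H(U|V) = H(U,V) − H(V).
Marginals: p(U) = (0.5600, 0.0800, 0.3600), p(V) = (0.7200, 0.2800).
H(U,V) = 1.3242 nats; H(V) = 0.5930 nats.
H(U|V) = 1.3242 − 0.5930 = 0.731 nats.

0.731 nats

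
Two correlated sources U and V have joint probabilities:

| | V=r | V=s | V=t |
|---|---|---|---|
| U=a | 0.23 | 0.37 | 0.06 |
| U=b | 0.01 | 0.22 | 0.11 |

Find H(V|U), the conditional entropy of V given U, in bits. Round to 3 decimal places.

1.234 bits

Chain rule: H(V|U) = H(U,V) − H(U).
Marginals: p(U) = (0.6600, 0.3400), p(V) = (0.2400, 0.5900, 0.1700).
H(U,V) = 2.1592 bits; H(U) = 0.9248 bits.
H(V|U) = 2.1592 − 0.9248 = 1.234 bits.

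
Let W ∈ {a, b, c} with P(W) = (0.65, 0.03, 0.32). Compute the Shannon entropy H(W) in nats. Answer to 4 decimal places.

H(W) = −Σ p·ln p.
  −(0.65)·ln(0.65) = 0.28001
  −(0.03)·ln(0.03) = 0.10520
  −(0.32)·ln(0.32) = 0.36462
Sum: 0.28001 + 0.10520 + 0.36462 = 0.7498 nats.

0.7498 nats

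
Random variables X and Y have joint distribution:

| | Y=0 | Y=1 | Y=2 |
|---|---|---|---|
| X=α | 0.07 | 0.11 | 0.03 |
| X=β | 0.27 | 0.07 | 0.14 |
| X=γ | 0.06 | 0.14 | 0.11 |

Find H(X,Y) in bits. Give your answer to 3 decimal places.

2.937 bits

H(X,Y) = −Σ p(x,y)·log₂ p(x,y) over all 9 cells.
  cell (α,0): −0.07·log₂0.07 = 0.2686
  cell (α,1): −0.11·log₂0.11 = 0.3503
  cell (α,2): −0.03·log₂0.03 = 0.1518
  cell (β,0): −0.27·log₂0.27 = 0.5100
  cell (β,1): −0.07·log₂0.07 = 0.2686
  cell (β,2): −0.14·log₂0.14 = 0.3971
  cell (γ,0): −0.06·log₂0.06 = 0.2435
  cell (γ,1): −0.14·log₂0.14 = 0.3971
  cell (γ,2): −0.11·log₂0.11 = 0.3503
Sum = 2.937 bits.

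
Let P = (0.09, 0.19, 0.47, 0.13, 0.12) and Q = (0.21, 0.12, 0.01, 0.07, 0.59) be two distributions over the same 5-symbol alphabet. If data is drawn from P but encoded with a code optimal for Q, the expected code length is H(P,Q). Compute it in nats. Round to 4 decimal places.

3.1168 nats

H(P,Q) = −Σ p·ln q.
  −0.09·ln(0.21) = 0.14046
  −0.19·ln(0.12) = 0.40285
  −0.47·ln(0.01) = 2.16443
  −0.13·ln(0.07) = 0.34570
  −0.12·ln(0.59) = 0.06332
H(P,Q) = 3.1168 nats.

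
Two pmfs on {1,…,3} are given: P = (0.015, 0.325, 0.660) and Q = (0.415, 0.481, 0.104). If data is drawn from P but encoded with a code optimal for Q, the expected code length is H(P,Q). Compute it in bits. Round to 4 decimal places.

2.5173 bits

H(P,Q) = −Σ p·log₂ q.
  −0.015·log₂(0.415) = 0.01903
  −0.325·log₂(0.481) = 0.34316
  −0.660·log₂(0.104) = 2.15513
H(P,Q) = 2.5173 bits.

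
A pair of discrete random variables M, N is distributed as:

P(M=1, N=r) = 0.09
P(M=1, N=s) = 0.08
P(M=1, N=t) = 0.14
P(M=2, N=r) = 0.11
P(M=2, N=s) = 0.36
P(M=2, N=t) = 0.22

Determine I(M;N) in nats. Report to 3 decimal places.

Marginals: p(M) = (0.3100, 0.6900), p(N) = (0.2000, 0.4400, 0.3600).
I(M;N) = H(M) + H(N) − H(M,N).
H(M) = 0.6191, H(N) = 1.0509, H(M,N) = 1.6377.
I(M;N) = 0.6191 + 1.0509 − 1.6377 = 0.032 nats.

0.032 nats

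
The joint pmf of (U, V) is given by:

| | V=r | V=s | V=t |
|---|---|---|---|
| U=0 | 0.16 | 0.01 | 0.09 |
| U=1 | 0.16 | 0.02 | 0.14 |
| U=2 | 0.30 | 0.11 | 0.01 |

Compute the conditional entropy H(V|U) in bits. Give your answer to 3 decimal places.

Chain rule: H(V|U) = H(U,V) − H(U).
Marginals: p(U) = (0.2600, 0.3200, 0.4200), p(V) = (0.6200, 0.1400, 0.2400).
H(U,V) = 2.6729 bits; H(U) = 1.5570 bits.
H(V|U) = 2.6729 − 1.5570 = 1.116 bits.

1.116 bits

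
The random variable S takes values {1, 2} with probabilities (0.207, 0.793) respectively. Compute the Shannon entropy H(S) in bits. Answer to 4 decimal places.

0.7357 bits

H(S) = −Σ p·log₂ p.
  −(0.207)·log₂(0.207) = 0.47037
  −(0.793)·log₂(0.793) = 0.26534
Sum: 0.47037 + 0.26534 = 0.7357 bits.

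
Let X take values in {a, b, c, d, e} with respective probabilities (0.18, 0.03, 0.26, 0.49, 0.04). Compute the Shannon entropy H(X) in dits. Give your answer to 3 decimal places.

H(X) = −Σ p·log₁₀ p.
  −(0.18)·log₁₀(0.18) = 0.1341
  −(0.03)·log₁₀(0.03) = 0.0457
  −(0.26)·log₁₀(0.26) = 0.1521
  −(0.49)·log₁₀(0.49) = 0.1518
  −(0.04)·log₁₀(0.04) = 0.0559
Sum: 0.1341 + 0.0457 + 0.1521 + 0.1518 + 0.0559 = 0.540 dits.

0.540 dits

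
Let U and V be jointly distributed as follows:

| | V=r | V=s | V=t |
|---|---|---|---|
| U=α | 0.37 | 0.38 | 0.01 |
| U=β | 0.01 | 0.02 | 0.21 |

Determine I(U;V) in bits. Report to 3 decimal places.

Marginals: p(U) = (0.7600, 0.2400), p(V) = (0.3800, 0.4000, 0.2200).
I(U;V) = Σ p(x,y)·log₂[p(x,y)/(p(x)p(y))].
  (α,r): 0.37·log₂(1.2812) = 0.1323
  (α,s): 0.38·log₂(1.2500) = 0.1223
  (α,t): 0.01·log₂(0.0598) = -0.0406
  (β,r): 0.01·log₂(0.1096) = -0.0319
  (β,s): 0.02·log₂(0.2083) = -0.0453
  (β,t): 0.21·log₂(3.9773) = 0.4183
Sum = 0.555 bits.

0.555 bits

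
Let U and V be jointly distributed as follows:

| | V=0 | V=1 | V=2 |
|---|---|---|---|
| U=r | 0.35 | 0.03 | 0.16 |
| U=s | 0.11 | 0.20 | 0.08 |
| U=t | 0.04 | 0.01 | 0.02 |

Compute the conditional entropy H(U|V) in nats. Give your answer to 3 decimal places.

Chain rule: H(U|V) = H(U,V) − H(V).
Marginals: p(U) = (0.5400, 0.3900, 0.0700), p(V) = (0.5000, 0.2400, 0.2600).
H(U,V) = 1.7856 nats; H(V) = 1.0393 nats.
H(U|V) = 1.7856 − 1.0393 = 0.746 nats.

0.746 nats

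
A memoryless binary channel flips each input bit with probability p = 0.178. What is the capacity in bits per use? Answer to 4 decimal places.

Binary symmetric channel: C = 1 − h₂(ε) where h₂ is the binary entropy function.
h₂(0.178) = −0.178·log₂0.178 − 0.822·log₂0.822 = 0.6757.
C = 1 − 0.6757 = 0.3243 bits per channel use.

0.3243 bits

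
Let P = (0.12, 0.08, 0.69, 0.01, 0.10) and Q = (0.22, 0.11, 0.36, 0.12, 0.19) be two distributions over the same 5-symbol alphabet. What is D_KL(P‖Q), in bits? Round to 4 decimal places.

D(P‖Q) = Σ p·log₂(p/q).
  0.12·log₂(0.12/0.22) = -0.10494
  0.08·log₂(0.08/0.11) = -0.03675
  0.69·log₂(0.69/0.36) = 0.64763
  0.01·log₂(0.01/0.12) = -0.03585
  0.10·log₂(0.10/0.19) = -0.09260
D(P‖Q) = 0.3775 bits.

0.3775 bits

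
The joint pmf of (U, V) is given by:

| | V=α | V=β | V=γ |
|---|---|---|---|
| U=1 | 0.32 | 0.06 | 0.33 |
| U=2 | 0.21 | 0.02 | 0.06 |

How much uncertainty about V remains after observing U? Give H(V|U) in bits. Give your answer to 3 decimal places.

Marginals: p(U) = (0.7100, 0.2900), p(V) = (0.5300, 0.0800, 0.3900).
H(V|U) = Σ p(U) · H(V|U=·).
  U=1: p=0.7100, H(V|U=1) = 1.3332
  U=2: p=0.2900, H(V|U=2) = 1.0736
Weighted sum = 1.258 bits.

1.258 bits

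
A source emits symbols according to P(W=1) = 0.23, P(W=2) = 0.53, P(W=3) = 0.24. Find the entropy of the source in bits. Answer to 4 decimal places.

H(W) = −Σ p·log₂ p.
  −(0.23)·log₂(0.23) = 0.48767
  −(0.53)·log₂(0.53) = 0.48545
  −(0.24)·log₂(0.24) = 0.49413
Sum: 0.48767 + 0.48545 + 0.49413 = 1.4672 bits.

1.4672 bits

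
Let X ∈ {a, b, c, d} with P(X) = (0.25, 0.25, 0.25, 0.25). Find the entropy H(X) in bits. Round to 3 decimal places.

H(X) = −Σ p·log₂ p.
  −(0.25)·log₂(0.25) = 0.5000
  −(0.25)·log₂(0.25) = 0.5000
  −(0.25)·log₂(0.25) = 0.5000
  −(0.25)·log₂(0.25) = 0.5000
Sum: 0.5000 + 0.5000 + 0.5000 + 0.5000 = 2.000 bits.

2.000 bits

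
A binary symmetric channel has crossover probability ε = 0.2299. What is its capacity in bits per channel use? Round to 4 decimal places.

Binary symmetric channel: C = 1 − h₂(ε) where h₂ is the binary entropy function.
h₂(0.2299) = −0.2299·log₂0.2299 − 0.7701·log₂0.7701 = 0.7778.
C = 1 − 0.7778 = 0.2222 bits per channel use.

0.2222 bits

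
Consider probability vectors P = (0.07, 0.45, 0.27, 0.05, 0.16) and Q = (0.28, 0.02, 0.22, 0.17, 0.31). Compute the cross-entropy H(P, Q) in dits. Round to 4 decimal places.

H(P,Q) = −Σ p·log₁₀ q.
  −0.07·log₁₀(0.28) = 0.03870
  −0.45·log₁₀(0.02) = 0.76454
  −0.27·log₁₀(0.22) = 0.17755
  −0.05·log₁₀(0.17) = 0.03848
  −0.16·log₁₀(0.31) = 0.08138
H(P,Q) = 1.1006 dits.

1.1006 dits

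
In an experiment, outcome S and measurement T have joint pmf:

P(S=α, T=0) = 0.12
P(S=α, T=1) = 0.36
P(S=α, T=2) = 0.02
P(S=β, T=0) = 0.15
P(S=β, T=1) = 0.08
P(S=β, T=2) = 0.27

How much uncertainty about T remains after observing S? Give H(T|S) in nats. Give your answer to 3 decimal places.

0.847 nats

Marginals: p(S) = (0.5000, 0.5000), p(T) = (0.2700, 0.4400, 0.2900).
H(T|S) = Σ p(S) · H(T|S=·).
  S=α: p=0.5000, H(T|S=α) = 0.7078
  S=β: p=0.5000, H(T|S=β) = 0.9871
Weighted sum = 0.847 nats.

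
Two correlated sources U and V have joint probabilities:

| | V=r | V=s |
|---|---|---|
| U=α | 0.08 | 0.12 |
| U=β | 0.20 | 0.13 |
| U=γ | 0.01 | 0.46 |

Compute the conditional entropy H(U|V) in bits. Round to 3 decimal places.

Marginals: p(U) = (0.2000, 0.3300, 0.4700), p(V) = (0.2900, 0.7100).
H(U|V) = Σ p(V) · H(U|V=·).
  V=r: p=0.2900, H(U|V=r) = 1.0498
  V=s: p=0.7100, H(U|V=s) = 1.2876
Weighted sum = 1.219 bits.

1.219 bits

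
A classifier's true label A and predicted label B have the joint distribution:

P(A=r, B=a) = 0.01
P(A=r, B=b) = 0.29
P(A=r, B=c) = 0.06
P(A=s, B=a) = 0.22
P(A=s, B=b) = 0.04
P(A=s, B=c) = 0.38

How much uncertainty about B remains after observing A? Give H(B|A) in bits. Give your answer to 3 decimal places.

Chain rule: H(B|A) = H(A,B) − H(A).
Marginals: p(A) = (0.3600, 0.6400), p(B) = (0.2300, 0.3300, 0.4400).
H(A,B) = 2.0247 bits; H(A) = 0.9427 bits.
H(B|A) = 2.0247 − 0.9427 = 1.082 bits.

1.082 bits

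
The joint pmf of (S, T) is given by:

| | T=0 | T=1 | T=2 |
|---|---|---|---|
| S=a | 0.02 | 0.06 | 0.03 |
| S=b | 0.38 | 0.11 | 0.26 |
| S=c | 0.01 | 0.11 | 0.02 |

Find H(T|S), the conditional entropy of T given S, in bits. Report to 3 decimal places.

1.365 bits

Marginals: p(S) = (0.1100, 0.7500, 0.1400), p(T) = (0.4100, 0.2800, 0.3100).
H(T|S) = Σ p(S) · H(T|S=·).
  S=a: p=0.1100, H(T|S=a) = 1.4354
  S=b: p=0.7500, H(T|S=b) = 1.4330
  S=c: p=0.1400, H(T|S=c) = 0.9464
Weighted sum = 1.365 bits.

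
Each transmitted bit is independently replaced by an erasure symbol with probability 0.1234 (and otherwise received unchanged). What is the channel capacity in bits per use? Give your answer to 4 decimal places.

0.8766 bits

Binary erasure channel: capacity C = 1 − ε.
C = 1 − 0.1234 = 0.8766 bits per channel use.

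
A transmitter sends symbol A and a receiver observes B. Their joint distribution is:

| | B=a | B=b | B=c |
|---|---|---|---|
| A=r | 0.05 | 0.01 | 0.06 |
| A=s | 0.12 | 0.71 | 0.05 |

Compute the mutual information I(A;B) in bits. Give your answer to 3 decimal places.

0.195 bits

Marginals: p(A) = (0.1200, 0.8800), p(B) = (0.1700, 0.7200, 0.1100).
I(A;B) = Σ p(x,y)·log₂[p(x,y)/(p(x)p(y))].
  (r,a): 0.05·log₂(2.4510) = 0.0647
  (r,b): 0.01·log₂(0.1157) = -0.0311
  (r,c): 0.06·log₂(4.5455) = 0.1311
  (s,a): 0.12·log₂(0.8021) = -0.0382
  (s,b): 0.71·log₂(1.1206) = 0.1166
  (s,c): 0.05·log₂(0.5165) = -0.0477
Sum = 0.195 bits.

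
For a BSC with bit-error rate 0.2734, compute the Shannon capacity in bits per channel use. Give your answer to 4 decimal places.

0.1537 bits

Binary symmetric channel: C = 1 − h₂(ε) where h₂ is the binary entropy function.
h₂(0.2734) = −0.2734·log₂0.2734 − 0.7266·log₂0.7266 = 0.8463.
C = 1 − 0.8463 = 0.1537 bits per channel use.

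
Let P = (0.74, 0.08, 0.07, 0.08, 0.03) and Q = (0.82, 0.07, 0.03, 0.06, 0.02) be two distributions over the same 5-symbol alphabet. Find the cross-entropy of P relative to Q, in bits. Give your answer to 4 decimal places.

1.3669 bits

H(P,Q) = −Σ p·log₂ q.
  −0.74·log₂(0.82) = 0.21187
  −0.08·log₂(0.07) = 0.30692
  −0.07·log₂(0.03) = 0.35412
  −0.08·log₂(0.06) = 0.32471
  −0.03·log₂(0.02) = 0.16932
H(P,Q) = 1.3669 bits.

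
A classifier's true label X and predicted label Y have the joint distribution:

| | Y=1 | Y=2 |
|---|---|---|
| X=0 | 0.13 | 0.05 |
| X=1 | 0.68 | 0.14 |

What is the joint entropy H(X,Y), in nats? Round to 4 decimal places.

0.9525 nats

H(X,Y) = −Σ p(x,y)·ln p(x,y) over all 4 cells.
  cell (0,1): −0.13·ln0.13 = 0.26523
  cell (0,2): −0.05·ln0.05 = 0.14979
  cell (1,1): −0.68·ln0.68 = 0.26225
  cell (1,2): −0.14·ln0.14 = 0.27526
Sum = 0.9525 nats.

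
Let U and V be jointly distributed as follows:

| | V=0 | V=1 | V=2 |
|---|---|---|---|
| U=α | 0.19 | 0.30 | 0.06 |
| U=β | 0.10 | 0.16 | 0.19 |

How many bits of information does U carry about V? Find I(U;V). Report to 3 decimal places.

Marginals: p(U) = (0.5500, 0.4500), p(V) = (0.2900, 0.4600, 0.2500).
I(U;V) = H(U) + H(V) − H(U,V).
H(U) = 0.9928, H(V) = 1.5332, H(U,V) = 2.4303.
I(U;V) = 0.9928 + 1.5332 − 2.4303 = 0.096 bits.

0.096 bits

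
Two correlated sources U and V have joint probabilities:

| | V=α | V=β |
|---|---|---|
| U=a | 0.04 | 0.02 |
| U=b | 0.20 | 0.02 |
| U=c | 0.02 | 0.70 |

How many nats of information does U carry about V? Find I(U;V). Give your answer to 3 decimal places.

0.376 nats

Marginals: p(U) = (0.0600, 0.2200, 0.7200), p(V) = (0.2600, 0.7400).
I(U;V) = H(U) + H(V) − H(U,V).
H(U) = 0.7384, H(V) = 0.5731, H(U,V) = 0.9350.
I(U;V) = 0.7384 + 0.5731 − 0.9350 = 0.376 nats.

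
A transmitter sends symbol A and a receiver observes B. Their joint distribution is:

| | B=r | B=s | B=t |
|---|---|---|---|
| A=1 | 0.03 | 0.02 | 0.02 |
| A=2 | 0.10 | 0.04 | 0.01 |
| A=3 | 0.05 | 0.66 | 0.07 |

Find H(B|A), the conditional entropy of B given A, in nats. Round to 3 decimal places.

Marginals: p(A) = (0.0700, 0.1500, 0.7800), p(B) = (0.1800, 0.7200, 0.1000).
H(B|A) = Σ p(A) · H(B|A=·).
  A=1: p=0.0700, H(B|A=1) = 1.0790
  A=2: p=0.1500, H(B|A=2) = 0.8033
  A=3: p=0.7800, H(B|A=3) = 0.5338
Weighted sum = 0.612 nats.

0.612 nats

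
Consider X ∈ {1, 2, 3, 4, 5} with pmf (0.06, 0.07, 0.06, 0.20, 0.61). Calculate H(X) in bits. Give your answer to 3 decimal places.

H(X) = −Σ p·log₂ p.
  −(0.06)·log₂(0.06) = 0.2435
  −(0.07)·log₂(0.07) = 0.2686
  −(0.06)·log₂(0.06) = 0.2435
  −(0.20)·log₂(0.20) = 0.4644
  −(0.61)·log₂(0.61) = 0.4350
Sum: 0.2435 + 0.2686 + 0.2435 + 0.4644 + 0.4350 = 1.655 bits.

1.655 bits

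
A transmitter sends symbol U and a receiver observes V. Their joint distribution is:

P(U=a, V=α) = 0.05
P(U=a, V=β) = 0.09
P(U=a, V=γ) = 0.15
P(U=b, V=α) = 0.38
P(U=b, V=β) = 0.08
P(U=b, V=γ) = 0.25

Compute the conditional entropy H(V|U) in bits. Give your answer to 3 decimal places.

Marginals: p(U) = (0.2900, 0.7100), p(V) = (0.4300, 0.1700, 0.4000).
H(V|U) = Σ p(U) · H(V|U=·).
  U=a: p=0.2900, H(V|U=a) = 1.4531
  U=b: p=0.7100, H(V|U=b) = 1.3678
Weighted sum = 1.393 bits.

1.393 bits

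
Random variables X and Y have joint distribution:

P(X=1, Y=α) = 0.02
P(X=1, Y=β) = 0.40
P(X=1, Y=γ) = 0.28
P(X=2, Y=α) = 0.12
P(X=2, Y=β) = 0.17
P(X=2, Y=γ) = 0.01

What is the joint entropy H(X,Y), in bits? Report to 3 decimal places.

H(X,Y) = −Σ p(x,y)·log₂ p(x,y) over all 6 cells.
  cell (1,α): −0.02·log₂0.02 = 0.1129
  cell (1,β): −0.40·log₂0.40 = 0.5288
  cell (1,γ): −0.28·log₂0.28 = 0.5142
  cell (2,α): −0.12·log₂0.12 = 0.3671
  cell (2,β): −0.17·log₂0.17 = 0.4346
  cell (2,γ): −0.01·log₂0.01 = 0.0664
Sum = 2.024 bits.

2.024 bits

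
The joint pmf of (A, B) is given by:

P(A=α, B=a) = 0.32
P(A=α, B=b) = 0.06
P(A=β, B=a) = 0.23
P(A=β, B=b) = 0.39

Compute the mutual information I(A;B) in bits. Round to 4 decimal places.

Marginals: p(A) = (0.3800, 0.6200), p(B) = (0.5500, 0.4500).
I(A;B) = Σ p(x,y)·log₂[p(x,y)/(p(x)p(y))].
  (α,a): 0.32·log₂(1.5311) = 0.19666
  (α,b): 0.06·log₂(0.3509) = -0.09066
  (β,a): 0.23·log₂(0.6745) = -0.13067
  (β,b): 0.39·log₂(1.3978) = 0.18845
Sum = 0.1638 bits.

0.1638 bits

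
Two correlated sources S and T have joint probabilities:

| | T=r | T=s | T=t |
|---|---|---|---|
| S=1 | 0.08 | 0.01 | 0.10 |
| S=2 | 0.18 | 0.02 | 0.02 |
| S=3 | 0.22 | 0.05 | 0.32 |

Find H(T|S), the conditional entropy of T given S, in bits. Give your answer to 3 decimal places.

1.199 bits

Chain rule: H(T|S) = H(S,T) − H(S).
Marginals: p(S) = (0.1900, 0.2200, 0.5900), p(T) = (0.4800, 0.0800, 0.4400).
H(S,T) = 2.5839 bits; H(S) = 1.3849 bits.
H(T|S) = 2.5839 − 1.3849 = 1.199 bits.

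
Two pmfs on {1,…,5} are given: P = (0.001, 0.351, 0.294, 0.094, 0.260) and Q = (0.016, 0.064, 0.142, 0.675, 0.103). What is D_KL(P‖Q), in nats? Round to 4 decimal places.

0.8640 nats

D(P‖Q) = Σ p·ln(p/q).
  0.001·ln(0.001/0.016) = -0.00277
  0.351·ln(0.351/0.064) = 0.59737
  0.294·ln(0.294/0.142) = 0.21396
  0.094·ln(0.094/0.675) = -0.18531
  0.260·ln(0.260/0.103) = 0.24075
D(P‖Q) = 0.8640 nats.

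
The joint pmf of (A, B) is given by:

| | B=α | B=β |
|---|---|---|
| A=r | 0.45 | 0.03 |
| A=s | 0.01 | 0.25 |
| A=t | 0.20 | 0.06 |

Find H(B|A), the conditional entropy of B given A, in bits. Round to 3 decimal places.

Chain rule: H(B|A) = H(A,B) − H(A).
Marginals: p(A) = (0.4800, 0.2600, 0.2600), p(B) = (0.6600, 0.3400).
H(A,B) = 1.9445 bits; H(A) = 1.5188 bits.
H(B|A) = 1.9445 − 1.5188 = 0.426 bits.

0.426 bits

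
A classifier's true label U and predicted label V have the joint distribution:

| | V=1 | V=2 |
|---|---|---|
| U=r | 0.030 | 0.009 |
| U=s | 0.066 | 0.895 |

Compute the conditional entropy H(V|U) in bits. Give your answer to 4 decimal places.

0.3773 bits

Chain rule: H(V|U) = H(U,V) − H(U).
Marginals: p(U) = (0.0390, 0.9610), p(V) = (0.0960, 0.9040).
H(U,V) = 0.6150 bits; H(U) = 0.2377 bits.
H(V|U) = 0.6150 − 0.2377 = 0.3773 bits.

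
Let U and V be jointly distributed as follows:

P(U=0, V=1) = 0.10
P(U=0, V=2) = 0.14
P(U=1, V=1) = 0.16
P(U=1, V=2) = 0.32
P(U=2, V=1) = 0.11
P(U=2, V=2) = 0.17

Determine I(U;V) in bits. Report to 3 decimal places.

0.004 bits

Marginals: p(U) = (0.2400, 0.4800, 0.2800), p(V) = (0.3700, 0.6300).
I(U;V) = Σ p(x,y)·log₂[p(x,y)/(p(x)p(y))].
  (0,1): 0.10·log₂(1.1261) = 0.0171
  (0,2): 0.14·log₂(0.9259) = -0.0155
  (1,1): 0.16·log₂(0.9009) = -0.0241
  (1,2): 0.32·log₂(1.0582) = 0.0261
  (2,1): 0.11·log₂(1.0618) = 0.0095
  (2,2): 0.17·log₂(0.9637) = -0.0091
Sum = 0.004 bits.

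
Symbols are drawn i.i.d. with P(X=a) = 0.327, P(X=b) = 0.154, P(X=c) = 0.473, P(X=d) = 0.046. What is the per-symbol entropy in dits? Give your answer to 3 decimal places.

0.499 dits

H(X) = −Σ p·log₁₀ p.
  −(0.327)·log₁₀(0.327) = 0.1587
  −(0.154)·log₁₀(0.154) = 0.1251
  −(0.473)·log₁₀(0.473) = 0.1538
  −(0.046)·log₁₀(0.046) = 0.0615
Sum: 0.1587 + 0.1251 + 0.1538 + 0.0615 = 0.499 dits.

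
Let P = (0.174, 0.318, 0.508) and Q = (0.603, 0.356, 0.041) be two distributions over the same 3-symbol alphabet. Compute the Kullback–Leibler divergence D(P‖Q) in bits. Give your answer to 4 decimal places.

D(P‖Q) = Σ p·log₂(p/q).
  0.174·log₂(0.174/0.603) = -0.31199
  0.318·log₂(0.318/0.356) = -0.05179
  0.508·log₂(0.508/0.041) = 1.84462
D(P‖Q) = 1.4808 bits.

1.4808 bits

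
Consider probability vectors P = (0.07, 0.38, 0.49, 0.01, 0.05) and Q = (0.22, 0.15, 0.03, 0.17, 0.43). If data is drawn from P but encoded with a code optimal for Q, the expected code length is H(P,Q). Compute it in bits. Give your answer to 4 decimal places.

3.7583 bits

H(P,Q) = −Σ p·log₂ q.
  −0.07·log₂(0.22) = 0.15291
  −0.38·log₂(0.15) = 1.04005
  −0.49·log₂(0.03) = 2.47886
  −0.01·log₂(0.17) = 0.02556
  −0.05·log₂(0.43) = 0.06088
H(P,Q) = 3.7583 bits.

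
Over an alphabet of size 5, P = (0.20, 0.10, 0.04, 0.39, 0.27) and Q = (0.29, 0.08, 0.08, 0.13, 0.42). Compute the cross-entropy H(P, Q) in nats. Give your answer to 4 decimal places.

1.6311 nats

H(P,Q) = −Σ p·ln q.
  −0.20·ln(0.29) = 0.24757
  −0.10·ln(0.08) = 0.25257
  −0.04·ln(0.08) = 0.10103
  −0.39·ln(0.13) = 0.79569
  −0.27·ln(0.42) = 0.23423
H(P,Q) = 1.6311 nats.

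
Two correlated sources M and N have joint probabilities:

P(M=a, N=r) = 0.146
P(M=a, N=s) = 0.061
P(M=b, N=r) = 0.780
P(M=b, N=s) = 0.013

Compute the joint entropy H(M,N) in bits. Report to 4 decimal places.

1.0125 bits

H(M,N) = −Σ p(x,y)·log₂ p(x,y) over all 4 cells.
  cell (a,r): −0.146·log₂0.146 = 0.40529
  cell (a,s): −0.061·log₂0.061 = 0.24614
  cell (b,r): −0.780·log₂0.780 = 0.27959
  cell (b,s): −0.013·log₂0.013 = 0.08145
Sum = 1.0125 bits.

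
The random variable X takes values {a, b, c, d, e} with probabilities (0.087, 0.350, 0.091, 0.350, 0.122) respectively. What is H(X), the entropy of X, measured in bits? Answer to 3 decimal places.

H(X) = −Σ p·log₂ p.
  −(0.087)·log₂(0.087) = 0.3065
  −(0.350)·log₂(0.350) = 0.5301
  −(0.091)·log₂(0.091) = 0.3147
  −(0.350)·log₂(0.350) = 0.5301
  −(0.122)·log₂(0.122) = 0.3703
Sum: 0.3065 + 0.5301 + 0.3147 + 0.5301 + 0.3703 = 2.052 bits.

2.052 bits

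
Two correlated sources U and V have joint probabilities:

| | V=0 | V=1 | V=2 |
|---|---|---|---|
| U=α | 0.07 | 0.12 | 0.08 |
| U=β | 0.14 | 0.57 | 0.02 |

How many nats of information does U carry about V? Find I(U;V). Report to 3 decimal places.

Marginals: p(U) = (0.2700, 0.7300), p(V) = (0.2100, 0.6900, 0.1000).
I(U;V) = Σ p(x,y)·ln[p(x,y)/(p(x)p(y))].
  (α,0): 0.07·ln(1.2346) = 0.0148
  (α,1): 0.12·ln(0.6441) = -0.0528
  (α,2): 0.08·ln(2.9630) = 0.0869
  (β,0): 0.14·ln(0.9132) = -0.0127
  (β,1): 0.57·ln(1.1316) = 0.0705
  (β,2): 0.02·ln(0.2740) = -0.0259
Sum = 0.081 nats.

0.081 nats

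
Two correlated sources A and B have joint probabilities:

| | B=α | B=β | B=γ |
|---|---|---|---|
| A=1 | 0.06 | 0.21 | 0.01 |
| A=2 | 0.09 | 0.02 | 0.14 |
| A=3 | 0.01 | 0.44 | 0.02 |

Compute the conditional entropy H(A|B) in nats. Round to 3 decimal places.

Chain rule: H(A|B) = H(A,B) − H(B).
Marginals: p(A) = (0.2800, 0.2500, 0.4700), p(B) = (0.1600, 0.6700, 0.1700).
H(A,B) = 1.5983 nats; H(B) = 0.8628 nats.
H(A|B) = 1.5983 − 0.8628 = 0.736 nats.

0.736 nats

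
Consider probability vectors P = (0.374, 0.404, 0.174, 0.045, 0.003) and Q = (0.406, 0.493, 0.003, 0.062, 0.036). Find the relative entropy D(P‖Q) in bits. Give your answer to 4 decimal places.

D(P‖Q) = Σ p·log₂(p/q).
  0.374·log₂(0.374/0.406) = -0.04430
  0.404·log₂(0.404/0.493) = -0.11604
  0.174·log₂(0.174/0.003) = 1.01929
  0.045·log₂(0.045/0.062) = -0.02081
  0.003·log₂(0.003/0.036) = -0.01075
D(P‖Q) = 0.8274 bits.

0.8274 bits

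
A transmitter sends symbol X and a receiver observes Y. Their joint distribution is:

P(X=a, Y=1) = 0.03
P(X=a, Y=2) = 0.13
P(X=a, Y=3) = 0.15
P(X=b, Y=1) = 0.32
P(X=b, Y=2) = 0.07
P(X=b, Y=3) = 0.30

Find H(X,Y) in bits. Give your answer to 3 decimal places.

H(X,Y) = −Σ p(x,y)·log₂ p(x,y) over all 6 cells.
  cell (a,1): −0.03·log₂0.03 = 0.1518
  cell (a,2): −0.13·log₂0.13 = 0.3826
  cell (a,3): −0.15·log₂0.15 = 0.4105
  cell (b,1): −0.32·log₂0.32 = 0.5260
  cell (b,2): −0.07·log₂0.07 = 0.2686
  cell (b,3): −0.30·log₂0.30 = 0.5211
Sum = 2.261 bits.

2.261 bits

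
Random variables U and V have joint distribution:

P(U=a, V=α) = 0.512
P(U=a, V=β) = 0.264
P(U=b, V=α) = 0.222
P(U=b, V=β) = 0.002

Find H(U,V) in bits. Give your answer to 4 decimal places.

H(U,V) = −Σ p(x,y)·log₂ p(x,y) over all 4 cells.
  cell (a,α): −0.512·log₂0.512 = 0.49448
  cell (a,β): −0.264·log₂0.264 = 0.50725
  cell (b,α): −0.222·log₂0.222 = 0.48204
  cell (b,β): −0.002·log₂0.002 = 0.01793
Sum = 1.5017 bits.

1.5017 bits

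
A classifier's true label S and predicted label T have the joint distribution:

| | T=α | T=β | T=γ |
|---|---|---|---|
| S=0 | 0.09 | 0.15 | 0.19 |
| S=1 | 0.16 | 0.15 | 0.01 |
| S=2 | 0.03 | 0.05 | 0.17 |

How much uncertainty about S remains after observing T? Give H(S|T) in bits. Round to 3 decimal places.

1.306 bits

Marginals: p(S) = (0.4300, 0.3200, 0.2500), p(T) = (0.2800, 0.3500, 0.3700).
H(S|T) = Σ p(T) · H(S|T=·).
  T=α: p=0.2800, H(S|T=α) = 1.3329
  T=β: p=0.3500, H(S|T=β) = 1.4488
  T=γ: p=0.3700, H(S|T=γ) = 1.1501
Weighted sum = 1.306 bits.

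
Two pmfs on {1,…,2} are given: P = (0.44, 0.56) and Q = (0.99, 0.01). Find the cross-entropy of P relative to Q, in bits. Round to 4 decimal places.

H(P,Q) = −Σ p·log₂ q.
  −0.44·log₂(0.99) = 0.00638
  −0.56·log₂(0.01) = 3.72056
H(P,Q) = 3.7269 bits.

3.7269 bits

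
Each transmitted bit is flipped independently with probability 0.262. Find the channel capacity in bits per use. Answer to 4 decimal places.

0.1703 bits

Binary symmetric channel: C = 1 − h₂(ε) where h₂ is the binary entropy function.
h₂(0.262) = −0.262·log₂0.262 − 0.738·log₂0.738 = 0.8297.
C = 1 − 0.8297 = 0.1703 bits per channel use.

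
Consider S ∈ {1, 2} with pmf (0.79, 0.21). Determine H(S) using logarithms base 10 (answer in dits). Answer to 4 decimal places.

0.2232 dits

H(S) = −Σ p·log₁₀ p.
  −(0.79)·log₁₀(0.79) = 0.08087
  −(0.21)·log₁₀(0.21) = 0.14233
Sum: 0.08087 + 0.14233 = 0.2232 dits.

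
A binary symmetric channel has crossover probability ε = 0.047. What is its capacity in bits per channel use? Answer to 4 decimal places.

Binary symmetric channel: C = 1 − h₂(ε) where h₂ is the binary entropy function.
h₂(0.047) = −0.047·log₂0.047 − 0.953·log₂0.953 = 0.2735.
C = 1 − 0.2735 = 0.7265 bits per channel use.

0.7265 bits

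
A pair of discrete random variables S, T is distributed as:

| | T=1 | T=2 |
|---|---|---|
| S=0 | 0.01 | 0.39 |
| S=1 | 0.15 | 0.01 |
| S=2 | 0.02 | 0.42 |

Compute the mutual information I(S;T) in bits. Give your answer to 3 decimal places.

Marginals: p(S) = (0.4000, 0.1600, 0.4400), p(T) = (0.1800, 0.8200).
I(S;T) = Σ p(x,y)·log₂[p(x,y)/(p(x)p(y))].
  (0,1): 0.01·log₂(0.1389) = -0.0285
  (0,2): 0.39·log₂(1.1890) = 0.0974
  (1,1): 0.15·log₂(5.2083) = 0.3571
  (1,2): 0.01·log₂(0.0762) = -0.0371
  (2,1): 0.02·log₂(0.2525) = -0.0397
  (2,2): 0.42·log₂(1.1641) = 0.0921
Sum = 0.441 bits.

0.441 bits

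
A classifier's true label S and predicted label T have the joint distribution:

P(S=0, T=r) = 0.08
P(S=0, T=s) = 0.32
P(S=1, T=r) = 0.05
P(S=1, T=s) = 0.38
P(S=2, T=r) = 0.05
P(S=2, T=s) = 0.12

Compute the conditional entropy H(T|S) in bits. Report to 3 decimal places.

Marginals: p(S) = (0.4000, 0.4300, 0.1700), p(T) = (0.1800, 0.8200).
H(T|S) = Σ p(S) · H(T|S=·).
  S=0: p=0.4000, H(T|S=0) = 0.7219
  S=1: p=0.4300, H(T|S=1) = 0.5186
  S=2: p=0.1700, H(T|S=2) = 0.8740
Weighted sum = 0.660 bits.

0.660 bits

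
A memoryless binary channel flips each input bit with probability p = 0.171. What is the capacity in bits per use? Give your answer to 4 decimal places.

Binary symmetric channel: C = 1 − h₂(ε) where h₂ is the binary entropy function.
h₂(0.171) = −0.171·log₂0.171 − 0.829·log₂0.829 = 0.6600.
C = 1 − 0.6600 = 0.3400 bits per channel use.

0.3400 bits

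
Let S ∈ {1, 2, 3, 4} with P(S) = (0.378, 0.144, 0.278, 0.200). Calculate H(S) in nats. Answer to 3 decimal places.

H(S) = −Σ p·ln p.
  −(0.378)·ln(0.378) = 0.3677
  −(0.144)·ln(0.144) = 0.2791
  −(0.278)·ln(0.278) = 0.3559
  −(0.200)·ln(0.200) = 0.3219
Sum: 0.3677 + 0.2791 + 0.3559 + 0.3219 = 1.325 nats.

1.325 nats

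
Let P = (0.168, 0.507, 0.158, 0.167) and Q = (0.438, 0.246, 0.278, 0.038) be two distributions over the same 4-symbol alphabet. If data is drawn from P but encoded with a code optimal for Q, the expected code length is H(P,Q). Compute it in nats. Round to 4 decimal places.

H(P,Q) = −Σ p·ln q.
  −0.168·ln(0.438) = 0.13869
  −0.507·ln(0.246) = 0.71103
  −0.158·ln(0.278) = 0.20226
  −0.167·ln(0.038) = 0.54612
H(P,Q) = 1.5981 nats.

1.5981 nats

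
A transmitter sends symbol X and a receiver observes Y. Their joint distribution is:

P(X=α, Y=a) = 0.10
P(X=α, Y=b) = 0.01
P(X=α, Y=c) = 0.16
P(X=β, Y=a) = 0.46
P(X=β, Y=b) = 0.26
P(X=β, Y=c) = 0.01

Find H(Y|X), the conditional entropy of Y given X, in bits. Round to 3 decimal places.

Marginals: p(X) = (0.2700, 0.7300), p(Y) = (0.5600, 0.2700, 0.1700).
H(Y|X) = Σ p(X) · H(Y|X=·).
  X=α: p=0.2700, H(Y|X=α) = 1.1542
  X=β: p=0.7300, H(Y|X=β) = 1.0351
Weighted sum = 1.067 bits.

1.067 bits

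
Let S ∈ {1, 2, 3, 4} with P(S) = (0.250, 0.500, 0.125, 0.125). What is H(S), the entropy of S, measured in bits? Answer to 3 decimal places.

H(S) = −Σ p·log₂ p.
  −(0.250)·log₂(0.250) = 0.5000
  −(0.500)·log₂(0.500) = 0.5000
  −(0.125)·log₂(0.125) = 0.3750
  −(0.125)·log₂(0.125) = 0.3750
Sum: 0.5000 + 0.5000 + 0.3750 + 0.3750 = 1.750 bits.

1.750 bits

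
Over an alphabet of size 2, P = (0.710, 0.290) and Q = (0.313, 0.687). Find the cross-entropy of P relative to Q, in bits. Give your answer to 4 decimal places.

H(P,Q) = −Σ p·log₂ q.
  −0.710·log₂(0.313) = 1.18979
  −0.290·log₂(0.687) = 0.15707
H(P,Q) = 1.3469 bits.

1.3469 bits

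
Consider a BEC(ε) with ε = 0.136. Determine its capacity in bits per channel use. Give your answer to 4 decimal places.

0.8640 bits

Binary erasure channel: capacity C = 1 − ε.
C = 1 − 0.136 = 0.8640 bits per channel use.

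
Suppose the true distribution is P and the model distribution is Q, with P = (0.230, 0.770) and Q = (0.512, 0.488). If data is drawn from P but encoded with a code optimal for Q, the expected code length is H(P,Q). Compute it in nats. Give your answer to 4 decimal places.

H(P,Q) = −Σ p·ln q.
  −0.230·ln(0.512) = 0.15397
  −0.770·ln(0.488) = 0.55243
H(P,Q) = 0.7064 nats.

0.7064 nats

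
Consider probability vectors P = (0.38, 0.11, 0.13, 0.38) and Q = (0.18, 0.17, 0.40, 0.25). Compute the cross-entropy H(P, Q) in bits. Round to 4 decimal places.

H(P,Q) = −Σ p·log₂ q.
  −0.38·log₂(0.18) = 0.94009
  −0.11·log₂(0.17) = 0.28120
  −0.13·log₂(0.40) = 0.17185
  −0.38·log₂(0.25) = 0.76000
H(P,Q) = 2.1531 bits.

2.1531 bits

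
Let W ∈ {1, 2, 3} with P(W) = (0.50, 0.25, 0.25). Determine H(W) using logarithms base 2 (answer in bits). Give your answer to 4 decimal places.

H(W) = −Σ p·log₂ p.
  −(0.50)·log₂(0.50) = 0.50000
  −(0.25)·log₂(0.25) = 0.50000
  −(0.25)·log₂(0.25) = 0.50000
Sum: 0.50000 + 0.50000 + 0.50000 = 1.5000 bits.

1.5000 bits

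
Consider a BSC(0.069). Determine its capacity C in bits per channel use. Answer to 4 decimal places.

Binary symmetric channel: C = 1 − h₂(ε) where h₂ is the binary entropy function.
h₂(0.069) = −0.069·log₂0.069 − 0.931·log₂0.931 = 0.3622.
C = 1 − 0.3622 = 0.6378 bits per channel use.

0.6378 bits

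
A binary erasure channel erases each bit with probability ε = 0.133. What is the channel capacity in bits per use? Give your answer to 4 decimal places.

0.8670 bits

Binary erasure channel: capacity C = 1 − ε.
C = 1 − 0.133 = 0.8670 bits per channel use.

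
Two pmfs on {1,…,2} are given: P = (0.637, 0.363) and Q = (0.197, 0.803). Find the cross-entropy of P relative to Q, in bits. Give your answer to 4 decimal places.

H(P,Q) = −Σ p·log₂ q.
  −0.637·log₂(0.197) = 1.49296
  −0.363·log₂(0.803) = 0.11490
H(P,Q) = 1.6079 bits.

1.6079 bits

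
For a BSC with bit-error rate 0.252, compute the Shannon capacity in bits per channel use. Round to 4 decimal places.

0.1856 bits

Binary symmetric channel: C = 1 − h₂(ε) where h₂ is the binary entropy function.
h₂(0.252) = −0.252·log₂0.252 − 0.748·log₂0.748 = 0.8144.
C = 1 − 0.8144 = 0.1856 bits per channel use.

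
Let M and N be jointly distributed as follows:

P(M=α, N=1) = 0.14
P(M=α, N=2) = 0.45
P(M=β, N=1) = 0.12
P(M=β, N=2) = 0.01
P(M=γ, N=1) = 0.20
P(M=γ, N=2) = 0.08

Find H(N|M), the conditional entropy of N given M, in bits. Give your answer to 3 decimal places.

0.759 bits

Chain rule: H(N|M) = H(M,N) − H(M).
Marginals: p(M) = (0.5900, 0.1300, 0.2800), p(N) = (0.4600, 0.5400).
H(M,N) = 2.1049 bits; H(M) = 1.3460 bits.
H(N|M) = 2.1049 − 1.3460 = 0.759 bits.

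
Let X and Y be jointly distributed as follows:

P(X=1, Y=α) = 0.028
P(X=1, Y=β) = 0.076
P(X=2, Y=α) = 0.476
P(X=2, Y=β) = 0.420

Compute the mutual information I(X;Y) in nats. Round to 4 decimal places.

Marginals: p(X) = (0.1040, 0.8960), p(Y) = (0.5040, 0.4960).
I(X;Y) = Σ p(x,y)·ln[p(x,y)/(p(x)p(y))].
  (1,α): 0.028·ln(0.5342) = -0.01756
  (1,β): 0.076·ln(1.4733) = 0.02945
  (2,α): 0.476·ln(1.0541) = 0.02506
  (2,β): 0.420·ln(0.9451) = -0.02373
Sum = 0.0132 nats.

0.0132 nats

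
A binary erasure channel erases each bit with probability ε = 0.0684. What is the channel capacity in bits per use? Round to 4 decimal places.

0.9316 bits

Binary erasure channel: capacity C = 1 − ε.
C = 1 − 0.0684 = 0.9316 bits per channel use.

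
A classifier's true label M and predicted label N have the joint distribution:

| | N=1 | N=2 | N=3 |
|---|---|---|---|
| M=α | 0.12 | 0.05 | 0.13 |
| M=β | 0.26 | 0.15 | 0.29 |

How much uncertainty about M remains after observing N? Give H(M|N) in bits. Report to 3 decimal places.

Marginals: p(M) = (0.3000, 0.7000), p(N) = (0.3800, 0.2000, 0.4200).
H(M|N) = Σ p(N) · H(M|N=·).
  N=1: p=0.3800, H(M|N=1) = 0.8997
  N=2: p=0.2000, H(M|N=2) = 0.8113
  N=3: p=0.4200, H(M|N=3) = 0.8926
Weighted sum = 0.879 bits.

0.879 bits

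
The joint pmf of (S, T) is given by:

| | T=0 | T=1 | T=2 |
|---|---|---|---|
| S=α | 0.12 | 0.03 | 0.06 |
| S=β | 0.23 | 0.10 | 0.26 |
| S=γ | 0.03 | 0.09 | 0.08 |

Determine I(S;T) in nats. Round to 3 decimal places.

0.057 nats

Marginals: p(S) = (0.2100, 0.5900, 0.2000), p(T) = (0.3800, 0.2200, 0.4000).
I(S;T) = Σ p(x,y)·ln[p(x,y)/(p(x)p(y))].
  (α,0): 0.12·ln(1.5038) = 0.0490
  (α,1): 0.03·ln(0.6494) = -0.0130
  (α,2): 0.06·ln(0.7143) = -0.0202
  (β,0): 0.23·ln(1.0259) = 0.0059
  (β,1): 0.10·ln(0.7704) = -0.0261
  (β,2): 0.26·ln(1.1017) = 0.0252
  (γ,0): 0.03·ln(0.3947) = -0.0279
  (γ,1): 0.09·ln(2.0455) = 0.0644
  (γ,2): 0.08·ln(1.0000) = 0.0000
Sum = 0.057 nats.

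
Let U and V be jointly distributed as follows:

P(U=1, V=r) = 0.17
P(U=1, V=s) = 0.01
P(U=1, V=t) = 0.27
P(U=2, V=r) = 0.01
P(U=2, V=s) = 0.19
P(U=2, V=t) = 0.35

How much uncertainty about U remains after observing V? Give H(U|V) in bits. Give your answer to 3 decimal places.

0.726 bits

Marginals: p(U) = (0.4500, 0.5500), p(V) = (0.1800, 0.2000, 0.6200).
H(U|V) = Σ p(V) · H(U|V=·).
  V=r: p=0.1800, H(U|V=r) = 0.3095
  V=s: p=0.2000, H(U|V=s) = 0.2864
  V=t: p=0.6200, H(U|V=t) = 0.9880
Weighted sum = 0.726 bits.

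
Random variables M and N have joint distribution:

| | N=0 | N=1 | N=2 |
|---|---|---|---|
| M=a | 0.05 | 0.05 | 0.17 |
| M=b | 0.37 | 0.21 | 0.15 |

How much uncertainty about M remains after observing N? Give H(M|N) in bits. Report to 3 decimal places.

Chain rule: H(M|N) = H(M,N) − H(N).
Marginals: p(M) = (0.2700, 0.7300), p(N) = (0.4200, 0.2600, 0.3200).
H(M,N) = 2.2809 bits; H(N) = 1.5570 bits.
H(M|N) = 2.2809 − 1.5570 = 0.724 bits.

0.724 bits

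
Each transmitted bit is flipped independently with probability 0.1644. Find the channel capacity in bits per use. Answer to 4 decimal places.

Binary symmetric channel: C = 1 − h₂(ε) where h₂ is the binary entropy function.
h₂(0.1644) = −0.1644·log₂0.1644 − 0.8356·log₂0.8356 = 0.6447.
C = 1 − 0.6447 = 0.3553 bits per channel use.

0.3553 bits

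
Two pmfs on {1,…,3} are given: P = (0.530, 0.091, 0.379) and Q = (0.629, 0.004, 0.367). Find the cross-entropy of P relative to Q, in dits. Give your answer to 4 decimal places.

H(P,Q) = −Σ p·log₁₀ q.
  −0.530·log₁₀(0.629) = 0.10672
  −0.091·log₁₀(0.004) = 0.21821
  −0.379·log₁₀(0.367) = 0.16499
H(P,Q) = 0.4899 dits.

0.4899 dits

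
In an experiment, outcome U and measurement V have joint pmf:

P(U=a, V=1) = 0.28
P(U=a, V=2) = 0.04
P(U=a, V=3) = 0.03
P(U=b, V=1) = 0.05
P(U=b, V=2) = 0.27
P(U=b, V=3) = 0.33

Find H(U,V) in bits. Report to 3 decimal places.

H(U,V) = −Σ p(x,y)·log₂ p(x,y) over all 6 cells.
  cell (a,1): −0.28·log₂0.28 = 0.5142
  cell (a,2): −0.04·log₂0.04 = 0.1858
  cell (a,3): −0.03·log₂0.03 = 0.1518
  cell (b,1): −0.05·log₂0.05 = 0.2161
  cell (b,2): −0.27·log₂0.27 = 0.5100
  cell (b,3): −0.33·log₂0.33 = 0.5278
Sum = 2.106 bits.

2.106 bits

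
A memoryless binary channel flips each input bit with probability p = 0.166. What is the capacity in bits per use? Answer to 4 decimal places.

0.3515 bits

Binary symmetric channel: C = 1 − h₂(ε) where h₂ is the binary entropy function.
h₂(0.166) = −0.166·log₂0.166 − 0.834·log₂0.834 = 0.6485.
C = 1 − 0.6485 = 0.3515 bits per channel use.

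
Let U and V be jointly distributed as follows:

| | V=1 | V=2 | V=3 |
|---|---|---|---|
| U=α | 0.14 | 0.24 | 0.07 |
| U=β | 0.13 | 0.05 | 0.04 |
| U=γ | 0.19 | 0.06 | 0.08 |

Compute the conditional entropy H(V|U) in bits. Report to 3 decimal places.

Chain rule: H(V|U) = H(U,V) − H(U).
Marginals: p(U) = (0.4500, 0.2200, 0.3300), p(V) = (0.4600, 0.3500, 0.1900).
H(U,V) = 2.9346 bits; H(U) = 1.5268 bits.
H(V|U) = 2.9346 − 1.5268 = 1.408 bits.

1.408 bits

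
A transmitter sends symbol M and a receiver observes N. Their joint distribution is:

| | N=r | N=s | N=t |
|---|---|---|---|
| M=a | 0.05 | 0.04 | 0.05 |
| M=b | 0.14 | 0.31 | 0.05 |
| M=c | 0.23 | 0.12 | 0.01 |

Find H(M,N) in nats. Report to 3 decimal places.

1.855 nats

H(M,N) = −Σ p(x,y)·ln p(x,y) over all 9 cells.
  cell (a,r): −0.05·ln0.05 = 0.1498
  cell (a,s): −0.04·ln0.04 = 0.1288
  cell (a,t): −0.05·ln0.05 = 0.1498
  cell (b,r): −0.14·ln0.14 = 0.2753
  cell (b,s): −0.31·ln0.31 = 0.3631
  cell (b,t): −0.05·ln0.05 = 0.1498
  cell (c,r): −0.23·ln0.23 = 0.3380
  cell (c,s): −0.12·ln0.12 = 0.2544
  cell (c,t): −0.01·ln0.01 = 0.0461
Sum = 1.855 nats.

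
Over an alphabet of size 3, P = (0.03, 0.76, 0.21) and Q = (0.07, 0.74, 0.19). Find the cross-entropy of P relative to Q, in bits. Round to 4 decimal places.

H(P,Q) = −Σ p·log₂ q.
  −0.03·log₂(0.07) = 0.11510
  −0.76·log₂(0.74) = 0.33015
  −0.21·log₂(0.19) = 0.50315
H(P,Q) = 0.9484 bits.

0.9484 bits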